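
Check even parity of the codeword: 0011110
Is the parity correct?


Number of 1s: 4

Yes, parity is correct (4 ones)


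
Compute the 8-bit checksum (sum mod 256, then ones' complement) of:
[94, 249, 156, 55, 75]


Sum = 629 mod 256 = 117
Complement = 138

138


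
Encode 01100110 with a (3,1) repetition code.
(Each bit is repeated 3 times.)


Each bit -> 3 copies

000111111000000111111000


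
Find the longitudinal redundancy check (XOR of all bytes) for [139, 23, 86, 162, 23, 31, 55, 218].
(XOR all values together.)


XOR chain: 139 ^ 23 ^ 86 ^ 162 ^ 23 ^ 31 ^ 55 ^ 218 = 141

141


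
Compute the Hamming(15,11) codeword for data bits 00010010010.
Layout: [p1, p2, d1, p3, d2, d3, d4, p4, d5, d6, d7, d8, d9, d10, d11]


Parity bits: p1=0, p2=1, p3=0, p4=0

010000100010010


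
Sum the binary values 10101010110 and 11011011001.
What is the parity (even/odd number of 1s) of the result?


10101010110 = 1366
11011011001 = 1753
Sum = 3119 = 110000101111
1s count = 7

odd parity (7 ones in 110000101111)


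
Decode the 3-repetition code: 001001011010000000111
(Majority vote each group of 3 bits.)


Groups: 001, 001, 011, 010, 000, 000, 111
Majority votes: 0010001

0010001


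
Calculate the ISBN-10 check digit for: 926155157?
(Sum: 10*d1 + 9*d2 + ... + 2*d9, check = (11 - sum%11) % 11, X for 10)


Weighted sum: 251
251 mod 11 = 9

Check digit: 2


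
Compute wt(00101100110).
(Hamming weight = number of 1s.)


Counting 1s in 00101100110

5


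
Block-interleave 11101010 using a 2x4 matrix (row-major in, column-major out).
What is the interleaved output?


Matrix:
  1110
  1010
Read columns: 11101100

11101100


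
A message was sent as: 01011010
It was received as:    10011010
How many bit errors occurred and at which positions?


XOR: 11000000

2 error(s) at position(s): 0, 1


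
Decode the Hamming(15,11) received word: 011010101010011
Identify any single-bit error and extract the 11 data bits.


Syndrome = 0: no error detected

Data: 11011010011 (no errors)


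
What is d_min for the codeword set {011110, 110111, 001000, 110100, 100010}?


Comparing all pairs, minimum distance: 2
Can detect 1 errors, correct 0 errors

2


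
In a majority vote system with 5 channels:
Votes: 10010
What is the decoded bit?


Ones: 2 out of 5
Threshold: 3

0 (2/5 voted 1)


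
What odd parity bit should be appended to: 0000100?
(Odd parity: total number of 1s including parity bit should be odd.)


Number of 1s in data: 1
Parity bit: 0

0


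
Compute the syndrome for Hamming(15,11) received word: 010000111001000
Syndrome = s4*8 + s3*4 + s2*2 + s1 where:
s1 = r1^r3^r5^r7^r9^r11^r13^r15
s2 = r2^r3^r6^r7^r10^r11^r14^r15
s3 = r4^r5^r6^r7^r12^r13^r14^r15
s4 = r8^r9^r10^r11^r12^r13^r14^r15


s1=0, s2=0, s3=0, s4=1

Syndrome = 8 (error at position 8)


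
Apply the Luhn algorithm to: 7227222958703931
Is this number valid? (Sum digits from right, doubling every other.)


Luhn sum = 73
73 mod 10 = 3

Invalid (Luhn sum mod 10 = 3)


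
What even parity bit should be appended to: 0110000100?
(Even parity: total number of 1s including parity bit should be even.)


Number of 1s in data: 3
Parity bit: 1

1


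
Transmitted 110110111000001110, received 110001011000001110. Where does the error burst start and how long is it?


XOR: 000111100000000000

Burst at position 3, length 4


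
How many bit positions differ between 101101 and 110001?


XOR: 011100
Count of 1s: 3

3


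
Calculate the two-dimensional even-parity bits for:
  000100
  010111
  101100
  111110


Row parities: 1011
Column parities: 000001

Row P: 1011, Col P: 000001, Corner: 1


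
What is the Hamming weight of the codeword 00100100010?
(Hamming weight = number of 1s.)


Counting 1s in 00100100010

3


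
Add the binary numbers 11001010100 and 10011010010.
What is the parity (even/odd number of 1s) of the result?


11001010100 = 1620
10011010010 = 1234
Sum = 2854 = 101100100110
1s count = 6

even parity (6 ones in 101100100110)


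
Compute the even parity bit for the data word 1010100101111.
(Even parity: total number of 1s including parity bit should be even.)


Number of 1s in data: 8
Parity bit: 0

0


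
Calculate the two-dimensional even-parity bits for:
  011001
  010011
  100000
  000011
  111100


Row parities: 11100
Column parities: 010101

Row P: 11100, Col P: 010101, Corner: 1


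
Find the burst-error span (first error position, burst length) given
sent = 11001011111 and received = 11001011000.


XOR: 00000000111

Burst at position 8, length 3


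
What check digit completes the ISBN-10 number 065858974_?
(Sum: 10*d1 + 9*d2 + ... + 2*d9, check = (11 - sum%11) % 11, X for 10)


Weighted sum: 285
285 mod 11 = 10

Check digit: 1


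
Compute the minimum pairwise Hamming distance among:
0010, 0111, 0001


Comparing all pairs, minimum distance: 2
Can detect 1 errors, correct 0 errors

2


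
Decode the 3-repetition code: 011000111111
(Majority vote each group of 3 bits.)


Groups: 011, 000, 111, 111
Majority votes: 1011

1011


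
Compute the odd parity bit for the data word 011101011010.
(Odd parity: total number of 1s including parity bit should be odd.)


Number of 1s in data: 7
Parity bit: 0

0


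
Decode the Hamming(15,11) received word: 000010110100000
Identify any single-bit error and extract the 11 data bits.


Syndrome = 0: no error detected

Data: 01010100000 (no errors)


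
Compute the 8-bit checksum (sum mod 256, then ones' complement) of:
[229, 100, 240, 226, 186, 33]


Sum = 1014 mod 256 = 246
Complement = 9

9


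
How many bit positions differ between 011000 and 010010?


XOR: 001010
Count of 1s: 2

2


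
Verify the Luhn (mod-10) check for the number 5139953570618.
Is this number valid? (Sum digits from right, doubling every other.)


Luhn sum = 56
56 mod 10 = 6

Invalid (Luhn sum mod 10 = 6)


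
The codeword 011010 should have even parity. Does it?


Number of 1s: 3

No, parity error (3 ones)


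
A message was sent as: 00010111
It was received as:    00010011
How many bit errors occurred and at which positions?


XOR: 00000100

1 error(s) at position(s): 5


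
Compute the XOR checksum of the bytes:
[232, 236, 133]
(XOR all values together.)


XOR chain: 232 ^ 236 ^ 133 = 129

129


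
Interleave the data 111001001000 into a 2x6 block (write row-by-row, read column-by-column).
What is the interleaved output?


Matrix:
  111001
  001000
Read columns: 101011000010

101011000010


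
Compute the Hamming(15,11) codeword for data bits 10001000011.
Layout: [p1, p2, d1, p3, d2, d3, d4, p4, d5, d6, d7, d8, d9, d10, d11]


Parity bits: p1=1, p2=1, p3=0, p4=1

111000011000011


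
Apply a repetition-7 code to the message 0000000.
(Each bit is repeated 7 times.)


Each bit -> 7 copies

0000000000000000000000000000000000000000000000000


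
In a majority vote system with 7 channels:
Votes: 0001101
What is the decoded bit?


Ones: 3 out of 7
Threshold: 4

0 (3/7 voted 1)


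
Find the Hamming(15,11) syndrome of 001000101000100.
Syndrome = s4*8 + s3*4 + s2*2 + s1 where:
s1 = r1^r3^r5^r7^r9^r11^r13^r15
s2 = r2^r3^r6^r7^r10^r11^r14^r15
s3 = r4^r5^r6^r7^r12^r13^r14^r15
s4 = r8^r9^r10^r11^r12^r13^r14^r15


s1=0, s2=0, s3=0, s4=0

Syndrome = 0 (no error)


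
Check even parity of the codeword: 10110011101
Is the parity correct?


Number of 1s: 7

No, parity error (7 ones)


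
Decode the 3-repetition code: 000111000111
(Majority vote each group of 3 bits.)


Groups: 000, 111, 000, 111
Majority votes: 0101

0101


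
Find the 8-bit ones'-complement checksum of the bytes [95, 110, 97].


Sum = 302 mod 256 = 46
Complement = 209

209


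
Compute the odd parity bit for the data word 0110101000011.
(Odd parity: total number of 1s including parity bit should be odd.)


Number of 1s in data: 6
Parity bit: 1

1


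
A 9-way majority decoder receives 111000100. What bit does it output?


Ones: 4 out of 9
Threshold: 5

0 (4/9 voted 1)


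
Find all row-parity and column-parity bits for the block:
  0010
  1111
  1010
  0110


Row parities: 1000
Column parities: 0001

Row P: 1000, Col P: 0001, Corner: 1


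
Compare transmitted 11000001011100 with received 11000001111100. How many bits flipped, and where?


XOR: 00000000100000

1 error(s) at position(s): 8


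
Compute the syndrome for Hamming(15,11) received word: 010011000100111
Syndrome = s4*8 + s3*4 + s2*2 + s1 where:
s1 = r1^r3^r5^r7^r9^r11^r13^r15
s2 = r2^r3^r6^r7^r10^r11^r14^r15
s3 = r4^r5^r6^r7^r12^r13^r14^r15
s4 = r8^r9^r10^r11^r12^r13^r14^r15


s1=1, s2=1, s3=1, s4=0

Syndrome = 7 (error at position 7)


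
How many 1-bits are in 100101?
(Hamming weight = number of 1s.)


Counting 1s in 100101

3


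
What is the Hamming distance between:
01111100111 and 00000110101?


XOR: 01111010010
Count of 1s: 6

6


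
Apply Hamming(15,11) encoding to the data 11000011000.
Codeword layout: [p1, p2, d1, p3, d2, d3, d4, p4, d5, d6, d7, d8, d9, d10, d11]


Parity bits: p1=1, p2=0, p3=0, p4=0

101010000011000


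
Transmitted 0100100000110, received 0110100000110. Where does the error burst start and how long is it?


XOR: 0010000000000

Burst at position 2, length 1


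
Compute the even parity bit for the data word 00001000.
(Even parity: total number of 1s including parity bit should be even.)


Number of 1s in data: 1
Parity bit: 1

1


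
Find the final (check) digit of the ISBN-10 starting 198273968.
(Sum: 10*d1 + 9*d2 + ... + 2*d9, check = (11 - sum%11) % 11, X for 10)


Weighted sum: 296
296 mod 11 = 10

Check digit: 1


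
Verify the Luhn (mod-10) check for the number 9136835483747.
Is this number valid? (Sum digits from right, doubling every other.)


Luhn sum = 80
80 mod 10 = 0

Valid (Luhn sum mod 10 = 0)


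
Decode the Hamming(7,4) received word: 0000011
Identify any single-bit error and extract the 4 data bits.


Syndrome = 1: error at position 1

Data: 0011 (corrected bit 1)


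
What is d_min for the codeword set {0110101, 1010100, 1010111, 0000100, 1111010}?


Comparing all pairs, minimum distance: 2
Can detect 1 errors, correct 0 errors

2


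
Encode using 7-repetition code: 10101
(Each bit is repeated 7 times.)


Each bit -> 7 copies

11111110000000111111100000001111111


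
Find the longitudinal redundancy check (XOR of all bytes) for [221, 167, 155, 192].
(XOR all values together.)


XOR chain: 221 ^ 167 ^ 155 ^ 192 = 33

33


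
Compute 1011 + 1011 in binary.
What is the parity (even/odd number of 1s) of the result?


1011 = 11
1011 = 11
Sum = 22 = 10110
1s count = 3

odd parity (3 ones in 10110)


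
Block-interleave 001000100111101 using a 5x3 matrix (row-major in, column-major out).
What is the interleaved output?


Matrix:
  001
  000
  100
  111
  101
Read columns: 001110001010011

001110001010011


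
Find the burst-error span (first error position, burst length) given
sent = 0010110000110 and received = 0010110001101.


XOR: 0000000001011

Burst at position 9, length 4


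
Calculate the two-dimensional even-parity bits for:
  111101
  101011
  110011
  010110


Row parities: 1001
Column parities: 110011

Row P: 1001, Col P: 110011, Corner: 0


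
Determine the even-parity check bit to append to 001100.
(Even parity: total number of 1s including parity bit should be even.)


Number of 1s in data: 2
Parity bit: 0

0


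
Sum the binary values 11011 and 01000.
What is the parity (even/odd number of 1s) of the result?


11011 = 27
01000 = 8
Sum = 35 = 100011
1s count = 3

odd parity (3 ones in 100011)


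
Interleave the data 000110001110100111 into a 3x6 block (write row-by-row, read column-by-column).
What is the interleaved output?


Matrix:
  000110
  001110
  100111
Read columns: 001000010111111001

001000010111111001


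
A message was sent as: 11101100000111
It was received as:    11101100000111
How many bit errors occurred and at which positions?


XOR: 00000000000000

0 errors (received matches sent)


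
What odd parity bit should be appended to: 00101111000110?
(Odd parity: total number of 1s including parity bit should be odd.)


Number of 1s in data: 7
Parity bit: 0

0


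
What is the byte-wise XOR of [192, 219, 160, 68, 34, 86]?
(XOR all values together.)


XOR chain: 192 ^ 219 ^ 160 ^ 68 ^ 34 ^ 86 = 139

139


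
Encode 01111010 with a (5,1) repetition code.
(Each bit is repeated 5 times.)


Each bit -> 5 copies

0000011111111111111111111000001111100000


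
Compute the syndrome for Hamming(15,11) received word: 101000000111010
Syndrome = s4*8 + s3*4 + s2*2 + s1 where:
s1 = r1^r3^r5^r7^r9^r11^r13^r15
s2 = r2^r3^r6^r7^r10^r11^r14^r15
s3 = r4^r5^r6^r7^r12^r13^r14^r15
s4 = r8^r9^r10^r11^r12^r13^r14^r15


s1=1, s2=0, s3=0, s4=0

Syndrome = 1 (error at position 1)


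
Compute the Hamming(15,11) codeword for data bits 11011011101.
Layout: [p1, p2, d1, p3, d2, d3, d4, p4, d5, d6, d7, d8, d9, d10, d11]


Parity bits: p1=1, p2=0, p3=1, p4=1

101110111011101


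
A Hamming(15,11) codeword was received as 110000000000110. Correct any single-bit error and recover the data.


Syndrome = 0: no error detected

Data: 00000000110 (no errors)


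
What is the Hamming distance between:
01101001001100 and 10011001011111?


XOR: 11110000010011
Count of 1s: 7

7


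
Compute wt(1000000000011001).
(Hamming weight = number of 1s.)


Counting 1s in 1000000000011001

4


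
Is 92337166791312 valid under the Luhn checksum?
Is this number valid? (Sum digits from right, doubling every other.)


Luhn sum = 58
58 mod 10 = 8

Invalid (Luhn sum mod 10 = 8)


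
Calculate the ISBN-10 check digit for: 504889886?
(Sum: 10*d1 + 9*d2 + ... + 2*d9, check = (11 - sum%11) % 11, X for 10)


Weighted sum: 299
299 mod 11 = 2

Check digit: 9


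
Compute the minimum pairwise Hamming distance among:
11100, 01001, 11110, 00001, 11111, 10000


Comparing all pairs, minimum distance: 1
Can detect 0 errors, correct 0 errors

1


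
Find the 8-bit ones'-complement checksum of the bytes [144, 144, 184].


Sum = 472 mod 256 = 216
Complement = 39

39


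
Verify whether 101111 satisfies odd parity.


Number of 1s: 5

Yes, parity is correct (5 ones)


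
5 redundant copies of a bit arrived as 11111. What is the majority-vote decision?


Ones: 5 out of 5
Threshold: 3

1 (5/5 voted 1)


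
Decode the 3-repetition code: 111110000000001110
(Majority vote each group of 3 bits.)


Groups: 111, 110, 000, 000, 001, 110
Majority votes: 110001

110001


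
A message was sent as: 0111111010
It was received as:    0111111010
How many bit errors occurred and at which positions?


XOR: 0000000000

0 errors (received matches sent)


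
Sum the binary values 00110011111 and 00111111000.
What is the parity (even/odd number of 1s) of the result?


00110011111 = 415
00111111000 = 504
Sum = 919 = 1110010111
1s count = 7

odd parity (7 ones in 1110010111)


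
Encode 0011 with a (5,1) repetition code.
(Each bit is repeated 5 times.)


Each bit -> 5 copies

00000000001111111111


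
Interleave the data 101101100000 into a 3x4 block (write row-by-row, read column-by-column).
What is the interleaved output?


Matrix:
  1011
  0110
  0000
Read columns: 100010110100

100010110100


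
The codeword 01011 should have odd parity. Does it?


Number of 1s: 3

Yes, parity is correct (3 ones)


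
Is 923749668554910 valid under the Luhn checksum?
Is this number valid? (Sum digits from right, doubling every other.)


Luhn sum = 76
76 mod 10 = 6

Invalid (Luhn sum mod 10 = 6)


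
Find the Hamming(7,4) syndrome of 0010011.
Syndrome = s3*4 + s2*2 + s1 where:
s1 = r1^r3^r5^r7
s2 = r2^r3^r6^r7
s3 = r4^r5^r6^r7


s1=0, s2=1, s3=0

Syndrome = 2 (error at position 2)


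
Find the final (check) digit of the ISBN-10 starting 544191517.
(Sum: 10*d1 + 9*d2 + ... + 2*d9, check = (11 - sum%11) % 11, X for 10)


Weighted sum: 221
221 mod 11 = 1

Check digit: X


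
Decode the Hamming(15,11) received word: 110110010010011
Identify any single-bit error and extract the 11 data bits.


Syndrome = 0: no error detected

Data: 01000010011 (no errors)


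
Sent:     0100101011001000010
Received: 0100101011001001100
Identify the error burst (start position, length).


XOR: 0000000000000001110

Burst at position 15, length 3


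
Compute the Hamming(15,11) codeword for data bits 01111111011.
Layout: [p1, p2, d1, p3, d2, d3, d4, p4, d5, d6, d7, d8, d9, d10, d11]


Parity bits: p1=1, p2=0, p3=0, p4=0

100011101111011


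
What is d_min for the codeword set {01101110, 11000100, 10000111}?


Comparing all pairs, minimum distance: 3
Can detect 2 errors, correct 1 errors

3


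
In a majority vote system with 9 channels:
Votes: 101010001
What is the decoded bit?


Ones: 4 out of 9
Threshold: 5

0 (4/9 voted 1)


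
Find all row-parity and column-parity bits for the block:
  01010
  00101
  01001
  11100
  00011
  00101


Row parities: 000100
Column parities: 11100

Row P: 000100, Col P: 11100, Corner: 1


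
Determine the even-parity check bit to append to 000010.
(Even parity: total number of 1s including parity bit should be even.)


Number of 1s in data: 1
Parity bit: 1

1


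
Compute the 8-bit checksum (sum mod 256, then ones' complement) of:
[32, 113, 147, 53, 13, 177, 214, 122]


Sum = 871 mod 256 = 103
Complement = 152

152


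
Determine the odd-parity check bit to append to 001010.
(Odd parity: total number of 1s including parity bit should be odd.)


Number of 1s in data: 2
Parity bit: 1

1


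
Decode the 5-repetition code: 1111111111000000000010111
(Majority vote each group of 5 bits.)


Groups: 11111, 11111, 00000, 00000, 10111
Majority votes: 11001

11001


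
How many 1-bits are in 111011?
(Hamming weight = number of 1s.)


Counting 1s in 111011

5


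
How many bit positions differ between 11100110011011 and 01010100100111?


XOR: 10110010111100
Count of 1s: 8

8


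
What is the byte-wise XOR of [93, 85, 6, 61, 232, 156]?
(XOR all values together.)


XOR chain: 93 ^ 85 ^ 6 ^ 61 ^ 232 ^ 156 = 71

71


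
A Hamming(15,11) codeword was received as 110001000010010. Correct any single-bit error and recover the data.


Syndrome = 0: no error detected

Data: 00100010010 (no errors)


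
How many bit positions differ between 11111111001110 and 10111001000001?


XOR: 01000110001111
Count of 1s: 7

7


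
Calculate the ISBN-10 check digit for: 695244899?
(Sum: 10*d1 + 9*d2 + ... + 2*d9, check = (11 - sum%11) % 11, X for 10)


Weighted sum: 316
316 mod 11 = 8

Check digit: 3


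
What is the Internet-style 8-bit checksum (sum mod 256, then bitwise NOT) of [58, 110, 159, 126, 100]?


Sum = 553 mod 256 = 41
Complement = 214

214


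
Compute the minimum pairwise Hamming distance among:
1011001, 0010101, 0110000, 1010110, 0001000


Comparing all pairs, minimum distance: 3
Can detect 2 errors, correct 1 errors

3


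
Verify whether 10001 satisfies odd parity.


Number of 1s: 2

No, parity error (2 ones)


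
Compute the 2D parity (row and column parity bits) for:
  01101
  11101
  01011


Row parities: 101
Column parities: 11011

Row P: 101, Col P: 11011, Corner: 0


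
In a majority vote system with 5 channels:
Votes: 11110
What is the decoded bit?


Ones: 4 out of 5
Threshold: 3

1 (4/5 voted 1)


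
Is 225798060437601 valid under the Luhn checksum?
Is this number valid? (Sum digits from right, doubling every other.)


Luhn sum = 58
58 mod 10 = 8

Invalid (Luhn sum mod 10 = 8)


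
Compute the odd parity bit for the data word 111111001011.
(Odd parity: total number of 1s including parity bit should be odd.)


Number of 1s in data: 9
Parity bit: 0

0


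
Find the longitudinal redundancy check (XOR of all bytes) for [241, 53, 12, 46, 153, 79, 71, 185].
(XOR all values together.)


XOR chain: 241 ^ 53 ^ 12 ^ 46 ^ 153 ^ 79 ^ 71 ^ 185 = 206

206


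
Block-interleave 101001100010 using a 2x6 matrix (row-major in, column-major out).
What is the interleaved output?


Matrix:
  101001
  100010
Read columns: 110010000110

110010000110


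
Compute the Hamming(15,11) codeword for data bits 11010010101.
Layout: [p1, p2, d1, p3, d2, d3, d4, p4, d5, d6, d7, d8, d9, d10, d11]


Parity bits: p1=0, p2=0, p3=0, p4=1

001010110010101


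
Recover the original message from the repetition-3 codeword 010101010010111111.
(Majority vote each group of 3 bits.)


Groups: 010, 101, 010, 010, 111, 111
Majority votes: 010011

010011


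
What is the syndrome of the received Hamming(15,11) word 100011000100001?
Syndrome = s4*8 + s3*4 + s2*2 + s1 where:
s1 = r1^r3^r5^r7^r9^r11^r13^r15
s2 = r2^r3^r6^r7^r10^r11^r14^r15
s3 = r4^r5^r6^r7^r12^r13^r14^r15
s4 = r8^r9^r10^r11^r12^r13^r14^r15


s1=1, s2=1, s3=1, s4=0

Syndrome = 7 (error at position 7)


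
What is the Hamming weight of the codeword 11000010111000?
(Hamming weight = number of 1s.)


Counting 1s in 11000010111000

6


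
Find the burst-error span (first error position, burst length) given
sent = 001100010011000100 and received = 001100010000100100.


XOR: 000000000011100000

Burst at position 10, length 3


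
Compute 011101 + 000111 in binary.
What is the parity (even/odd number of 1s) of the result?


011101 = 29
000111 = 7
Sum = 36 = 100100
1s count = 2

even parity (2 ones in 100100)


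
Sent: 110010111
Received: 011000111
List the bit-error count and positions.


XOR: 101010000

3 error(s) at position(s): 0, 2, 4


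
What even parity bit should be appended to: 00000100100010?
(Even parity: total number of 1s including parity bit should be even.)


Number of 1s in data: 3
Parity bit: 1

1


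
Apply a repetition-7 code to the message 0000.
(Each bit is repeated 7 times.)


Each bit -> 7 copies

0000000000000000000000000000


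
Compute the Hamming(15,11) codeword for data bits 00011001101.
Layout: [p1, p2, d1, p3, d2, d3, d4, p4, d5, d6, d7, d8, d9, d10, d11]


Parity bits: p1=0, p2=0, p3=0, p4=0

000000101001101


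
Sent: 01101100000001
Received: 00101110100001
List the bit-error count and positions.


XOR: 01000010100000

3 error(s) at position(s): 1, 6, 8


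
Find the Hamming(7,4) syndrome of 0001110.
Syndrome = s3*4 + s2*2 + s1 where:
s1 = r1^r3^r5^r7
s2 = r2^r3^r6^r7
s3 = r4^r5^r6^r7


s1=1, s2=1, s3=1

Syndrome = 7 (error at position 7)


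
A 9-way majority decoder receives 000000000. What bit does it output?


Ones: 0 out of 9
Threshold: 5

0 (0/9 voted 1)


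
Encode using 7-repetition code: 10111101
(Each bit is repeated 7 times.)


Each bit -> 7 copies

11111110000000111111111111111111111111111100000001111111


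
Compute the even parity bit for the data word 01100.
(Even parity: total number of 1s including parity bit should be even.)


Number of 1s in data: 2
Parity bit: 0

0


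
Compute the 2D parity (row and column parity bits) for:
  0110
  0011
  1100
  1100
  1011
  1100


Row parities: 000010
Column parities: 0010

Row P: 000010, Col P: 0010, Corner: 1


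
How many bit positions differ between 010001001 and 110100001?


XOR: 100101000
Count of 1s: 3

3


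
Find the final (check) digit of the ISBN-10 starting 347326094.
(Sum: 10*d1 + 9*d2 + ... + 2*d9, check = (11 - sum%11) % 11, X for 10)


Weighted sum: 220
220 mod 11 = 0

Check digit: 0


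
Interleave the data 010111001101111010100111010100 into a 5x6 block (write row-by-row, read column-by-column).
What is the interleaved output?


Matrix:
  010111
  001101
  111010
  100111
  010100
Read columns: 001101010101100110111011011010

001101010101100110111011011010


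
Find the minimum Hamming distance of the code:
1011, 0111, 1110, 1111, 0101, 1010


Comparing all pairs, minimum distance: 1
Can detect 0 errors, correct 0 errors

1


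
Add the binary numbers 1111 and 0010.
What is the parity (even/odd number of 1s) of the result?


1111 = 15
0010 = 2
Sum = 17 = 10001
1s count = 2

even parity (2 ones in 10001)


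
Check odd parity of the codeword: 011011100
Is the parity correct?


Number of 1s: 5

Yes, parity is correct (5 ones)


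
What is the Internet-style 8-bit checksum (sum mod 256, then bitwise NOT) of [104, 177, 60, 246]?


Sum = 587 mod 256 = 75
Complement = 180

180


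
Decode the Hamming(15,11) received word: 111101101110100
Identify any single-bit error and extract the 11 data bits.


Syndrome = 0: no error detected

Data: 10111110100 (no errors)


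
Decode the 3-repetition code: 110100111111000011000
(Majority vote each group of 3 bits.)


Groups: 110, 100, 111, 111, 000, 011, 000
Majority votes: 1011010

1011010


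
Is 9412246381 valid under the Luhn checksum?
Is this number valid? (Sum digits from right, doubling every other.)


Luhn sum = 39
39 mod 10 = 9

Invalid (Luhn sum mod 10 = 9)


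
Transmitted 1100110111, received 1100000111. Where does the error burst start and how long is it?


XOR: 0000110000

Burst at position 4, length 2


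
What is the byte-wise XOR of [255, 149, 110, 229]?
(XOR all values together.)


XOR chain: 255 ^ 149 ^ 110 ^ 229 = 225

225


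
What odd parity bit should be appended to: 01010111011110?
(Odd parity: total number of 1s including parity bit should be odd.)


Number of 1s in data: 9
Parity bit: 0

0


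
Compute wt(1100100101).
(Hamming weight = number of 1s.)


Counting 1s in 1100100101

5


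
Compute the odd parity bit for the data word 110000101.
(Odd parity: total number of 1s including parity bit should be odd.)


Number of 1s in data: 4
Parity bit: 1

1


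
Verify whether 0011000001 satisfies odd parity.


Number of 1s: 3

Yes, parity is correct (3 ones)


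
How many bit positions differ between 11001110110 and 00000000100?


XOR: 11001110010
Count of 1s: 6

6


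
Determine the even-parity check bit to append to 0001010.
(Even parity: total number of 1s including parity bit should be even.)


Number of 1s in data: 2
Parity bit: 0

0


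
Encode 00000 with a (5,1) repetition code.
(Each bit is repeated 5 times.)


Each bit -> 5 copies

0000000000000000000000000


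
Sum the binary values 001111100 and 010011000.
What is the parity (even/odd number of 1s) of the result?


001111100 = 124
010011000 = 152
Sum = 276 = 100010100
1s count = 3

odd parity (3 ones in 100010100)


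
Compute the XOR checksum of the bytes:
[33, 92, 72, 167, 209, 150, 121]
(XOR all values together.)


XOR chain: 33 ^ 92 ^ 72 ^ 167 ^ 209 ^ 150 ^ 121 = 172

172


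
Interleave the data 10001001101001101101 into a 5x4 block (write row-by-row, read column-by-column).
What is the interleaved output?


Matrix:
  1000
  1001
  1010
  0110
  1101
Read columns: 11101000110011001001

11101000110011001001


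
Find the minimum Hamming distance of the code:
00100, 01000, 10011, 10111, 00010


Comparing all pairs, minimum distance: 1
Can detect 0 errors, correct 0 errors

1


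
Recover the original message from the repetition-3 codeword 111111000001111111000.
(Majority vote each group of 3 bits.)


Groups: 111, 111, 000, 001, 111, 111, 000
Majority votes: 1100110

1100110


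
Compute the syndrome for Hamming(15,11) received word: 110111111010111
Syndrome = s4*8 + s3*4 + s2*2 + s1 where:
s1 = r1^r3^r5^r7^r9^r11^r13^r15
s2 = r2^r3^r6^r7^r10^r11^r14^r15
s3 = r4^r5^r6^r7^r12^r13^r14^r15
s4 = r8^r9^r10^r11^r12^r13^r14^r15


s1=1, s2=0, s3=1, s4=0

Syndrome = 5 (error at position 5)


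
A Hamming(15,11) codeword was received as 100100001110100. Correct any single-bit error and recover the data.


Syndrome = 0: no error detected

Data: 00001110100 (no errors)


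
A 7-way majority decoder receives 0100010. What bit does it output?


Ones: 2 out of 7
Threshold: 4

0 (2/7 voted 1)


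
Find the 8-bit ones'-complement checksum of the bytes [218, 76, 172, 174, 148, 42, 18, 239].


Sum = 1087 mod 256 = 63
Complement = 192

192


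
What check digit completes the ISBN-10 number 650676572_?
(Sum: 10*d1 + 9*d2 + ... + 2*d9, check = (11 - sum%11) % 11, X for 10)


Weighted sum: 264
264 mod 11 = 0

Check digit: 0


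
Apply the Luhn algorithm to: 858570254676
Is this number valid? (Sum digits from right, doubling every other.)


Luhn sum = 63
63 mod 10 = 3

Invalid (Luhn sum mod 10 = 3)


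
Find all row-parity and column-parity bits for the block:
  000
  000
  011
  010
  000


Row parities: 00010
Column parities: 001

Row P: 00010, Col P: 001, Corner: 1


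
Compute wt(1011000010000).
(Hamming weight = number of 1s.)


Counting 1s in 1011000010000

4


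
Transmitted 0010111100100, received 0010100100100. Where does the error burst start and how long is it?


XOR: 0000011000000

Burst at position 5, length 2


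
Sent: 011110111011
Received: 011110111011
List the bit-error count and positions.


XOR: 000000000000

0 errors (received matches sent)


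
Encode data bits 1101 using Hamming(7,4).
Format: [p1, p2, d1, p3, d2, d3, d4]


Parity bits: p1=1, p2=0, p3=0

1010101


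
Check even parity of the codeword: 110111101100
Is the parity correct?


Number of 1s: 8

Yes, parity is correct (8 ones)


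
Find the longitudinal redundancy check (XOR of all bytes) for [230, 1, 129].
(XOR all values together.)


XOR chain: 230 ^ 1 ^ 129 = 102

102


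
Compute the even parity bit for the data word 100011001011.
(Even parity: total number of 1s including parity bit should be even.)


Number of 1s in data: 6
Parity bit: 0

0


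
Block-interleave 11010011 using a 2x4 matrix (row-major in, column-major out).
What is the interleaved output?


Matrix:
  1101
  0011
Read columns: 10100111

10100111


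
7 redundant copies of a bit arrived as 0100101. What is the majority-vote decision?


Ones: 3 out of 7
Threshold: 4

0 (3/7 voted 1)


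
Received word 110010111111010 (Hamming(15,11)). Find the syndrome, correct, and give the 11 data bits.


Syndrome = 3: error at position 3

Data: 11011111010 (corrected bit 3)


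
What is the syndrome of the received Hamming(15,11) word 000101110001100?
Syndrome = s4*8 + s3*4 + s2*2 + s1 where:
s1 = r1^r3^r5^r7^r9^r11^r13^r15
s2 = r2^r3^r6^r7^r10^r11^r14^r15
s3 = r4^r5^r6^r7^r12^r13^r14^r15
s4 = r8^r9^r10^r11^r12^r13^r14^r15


s1=0, s2=0, s3=1, s4=1

Syndrome = 12 (error at position 12)


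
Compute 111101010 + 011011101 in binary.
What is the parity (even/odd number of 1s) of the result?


111101010 = 490
011011101 = 221
Sum = 711 = 1011000111
1s count = 6

even parity (6 ones in 1011000111)


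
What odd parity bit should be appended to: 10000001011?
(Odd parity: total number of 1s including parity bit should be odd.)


Number of 1s in data: 4
Parity bit: 1

1


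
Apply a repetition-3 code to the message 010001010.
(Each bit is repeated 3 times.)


Each bit -> 3 copies

000111000000000111000111000


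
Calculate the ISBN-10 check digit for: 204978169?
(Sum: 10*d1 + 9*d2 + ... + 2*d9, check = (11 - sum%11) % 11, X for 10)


Weighted sum: 237
237 mod 11 = 6

Check digit: 5


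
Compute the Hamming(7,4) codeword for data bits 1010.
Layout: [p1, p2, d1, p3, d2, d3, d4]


Parity bits: p1=1, p2=0, p3=1

1011010


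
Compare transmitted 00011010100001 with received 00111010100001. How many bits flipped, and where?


XOR: 00100000000000

1 error(s) at position(s): 2


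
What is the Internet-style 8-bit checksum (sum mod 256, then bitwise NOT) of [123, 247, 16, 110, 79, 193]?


Sum = 768 mod 256 = 0
Complement = 255

255


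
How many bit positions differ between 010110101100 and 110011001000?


XOR: 100101100100
Count of 1s: 5

5


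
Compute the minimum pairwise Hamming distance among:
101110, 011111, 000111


Comparing all pairs, minimum distance: 2
Can detect 1 errors, correct 0 errors

2


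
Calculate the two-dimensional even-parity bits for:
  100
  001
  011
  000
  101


Row parities: 11000
Column parities: 011

Row P: 11000, Col P: 011, Corner: 0


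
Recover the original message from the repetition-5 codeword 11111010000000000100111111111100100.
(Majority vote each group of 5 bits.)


Groups: 11111, 01000, 00000, 00100, 11111, 11111, 00100
Majority votes: 1000110

1000110


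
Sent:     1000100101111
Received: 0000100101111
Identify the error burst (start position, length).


XOR: 1000000000000

Burst at position 0, length 1


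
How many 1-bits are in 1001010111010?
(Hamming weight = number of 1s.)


Counting 1s in 1001010111010

7


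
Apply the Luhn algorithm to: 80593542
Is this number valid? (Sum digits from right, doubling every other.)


Luhn sum = 38
38 mod 10 = 8

Invalid (Luhn sum mod 10 = 8)


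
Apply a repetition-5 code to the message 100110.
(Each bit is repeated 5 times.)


Each bit -> 5 copies

111110000000000111111111100000


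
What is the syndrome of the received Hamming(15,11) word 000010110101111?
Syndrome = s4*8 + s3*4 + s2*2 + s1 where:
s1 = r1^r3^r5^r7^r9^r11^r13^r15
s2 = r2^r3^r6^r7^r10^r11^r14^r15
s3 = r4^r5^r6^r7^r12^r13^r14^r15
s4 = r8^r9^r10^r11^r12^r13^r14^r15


s1=0, s2=0, s3=0, s4=0

Syndrome = 0 (no error)


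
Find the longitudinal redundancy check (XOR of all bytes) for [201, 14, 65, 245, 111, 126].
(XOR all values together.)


XOR chain: 201 ^ 14 ^ 65 ^ 245 ^ 111 ^ 126 = 98

98


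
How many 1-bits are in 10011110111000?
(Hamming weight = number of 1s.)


Counting 1s in 10011110111000

8


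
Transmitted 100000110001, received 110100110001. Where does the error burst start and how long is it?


XOR: 010100000000

Burst at position 1, length 3


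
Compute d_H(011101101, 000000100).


XOR: 011101001
Count of 1s: 5

5


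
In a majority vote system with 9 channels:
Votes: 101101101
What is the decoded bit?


Ones: 6 out of 9
Threshold: 5

1 (6/9 voted 1)


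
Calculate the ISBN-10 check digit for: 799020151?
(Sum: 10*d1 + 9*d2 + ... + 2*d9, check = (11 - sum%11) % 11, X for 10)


Weighted sum: 256
256 mod 11 = 3

Check digit: 8


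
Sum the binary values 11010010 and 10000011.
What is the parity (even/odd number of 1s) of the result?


11010010 = 210
10000011 = 131
Sum = 341 = 101010101
1s count = 5

odd parity (5 ones in 101010101)


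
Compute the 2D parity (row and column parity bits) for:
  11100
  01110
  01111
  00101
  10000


Row parities: 11001
Column parities: 01000

Row P: 11001, Col P: 01000, Corner: 1


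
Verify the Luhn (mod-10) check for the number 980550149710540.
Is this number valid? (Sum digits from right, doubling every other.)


Luhn sum = 59
59 mod 10 = 9

Invalid (Luhn sum mod 10 = 9)


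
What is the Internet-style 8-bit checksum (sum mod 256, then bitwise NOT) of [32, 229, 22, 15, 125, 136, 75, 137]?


Sum = 771 mod 256 = 3
Complement = 252

252


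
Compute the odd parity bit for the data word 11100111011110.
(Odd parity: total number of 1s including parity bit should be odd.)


Number of 1s in data: 10
Parity bit: 1

1


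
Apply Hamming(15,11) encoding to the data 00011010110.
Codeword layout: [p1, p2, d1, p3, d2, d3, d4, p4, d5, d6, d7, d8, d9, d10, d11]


Parity bits: p1=0, p2=1, p3=1, p4=0

010100101010110


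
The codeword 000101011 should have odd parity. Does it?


Number of 1s: 4

No, parity error (4 ones)


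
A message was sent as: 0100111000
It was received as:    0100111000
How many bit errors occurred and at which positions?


XOR: 0000000000

0 errors (received matches sent)


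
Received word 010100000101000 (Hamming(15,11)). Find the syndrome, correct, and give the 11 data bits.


Syndrome = 0: no error detected

Data: 00000101000 (no errors)


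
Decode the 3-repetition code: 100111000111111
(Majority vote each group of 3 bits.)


Groups: 100, 111, 000, 111, 111
Majority votes: 01011

01011


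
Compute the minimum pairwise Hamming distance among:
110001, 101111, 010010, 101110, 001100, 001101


Comparing all pairs, minimum distance: 1
Can detect 0 errors, correct 0 errors

1


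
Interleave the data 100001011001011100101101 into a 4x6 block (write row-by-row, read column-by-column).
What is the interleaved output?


Matrix:
  100001
  011001
  011100
  101101
Read columns: 100101100111001100001101

100101100111001100001101


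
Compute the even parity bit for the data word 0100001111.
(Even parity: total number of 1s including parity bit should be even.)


Number of 1s in data: 5
Parity bit: 1

1


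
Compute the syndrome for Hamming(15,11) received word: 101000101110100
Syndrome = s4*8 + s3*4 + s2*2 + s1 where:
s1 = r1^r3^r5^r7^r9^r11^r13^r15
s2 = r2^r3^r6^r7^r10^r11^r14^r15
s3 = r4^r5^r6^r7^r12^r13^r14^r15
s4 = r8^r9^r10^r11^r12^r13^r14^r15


s1=0, s2=0, s3=0, s4=0

Syndrome = 0 (no error)


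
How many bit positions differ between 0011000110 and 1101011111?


XOR: 1110011001
Count of 1s: 6

6


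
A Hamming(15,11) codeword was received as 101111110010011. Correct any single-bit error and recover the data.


Syndrome = 0: no error detected

Data: 11110010011 (no errors)


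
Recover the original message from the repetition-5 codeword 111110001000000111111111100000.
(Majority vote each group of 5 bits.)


Groups: 11111, 00010, 00000, 11111, 11111, 00000
Majority votes: 100110

100110


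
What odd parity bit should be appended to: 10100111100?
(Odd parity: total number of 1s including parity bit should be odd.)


Number of 1s in data: 6
Parity bit: 1

1


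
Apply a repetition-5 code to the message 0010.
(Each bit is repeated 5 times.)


Each bit -> 5 copies

00000000001111100000


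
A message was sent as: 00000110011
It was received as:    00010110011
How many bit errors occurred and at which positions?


XOR: 00010000000

1 error(s) at position(s): 3


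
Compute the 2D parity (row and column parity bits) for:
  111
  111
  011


Row parities: 110
Column parities: 011

Row P: 110, Col P: 011, Corner: 0


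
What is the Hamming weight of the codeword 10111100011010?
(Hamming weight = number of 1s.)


Counting 1s in 10111100011010

8


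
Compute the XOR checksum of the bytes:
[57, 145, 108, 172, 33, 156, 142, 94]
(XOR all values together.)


XOR chain: 57 ^ 145 ^ 108 ^ 172 ^ 33 ^ 156 ^ 142 ^ 94 = 5

5


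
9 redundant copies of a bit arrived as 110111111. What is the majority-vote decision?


Ones: 8 out of 9
Threshold: 5

1 (8/9 voted 1)


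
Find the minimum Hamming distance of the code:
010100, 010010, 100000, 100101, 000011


Comparing all pairs, minimum distance: 2
Can detect 1 errors, correct 0 errors

2


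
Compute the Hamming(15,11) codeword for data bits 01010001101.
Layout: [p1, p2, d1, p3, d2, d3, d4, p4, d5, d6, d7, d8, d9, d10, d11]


Parity bits: p1=0, p2=0, p3=1, p4=1

000110110001101


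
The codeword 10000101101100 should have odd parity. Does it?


Number of 1s: 6

No, parity error (6 ones)


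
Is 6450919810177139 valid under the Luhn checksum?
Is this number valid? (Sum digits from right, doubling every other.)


Luhn sum = 67
67 mod 10 = 7

Invalid (Luhn sum mod 10 = 7)


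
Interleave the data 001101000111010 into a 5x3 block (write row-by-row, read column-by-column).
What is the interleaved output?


Matrix:
  001
  101
  000
  111
  010
Read columns: 010100001111010

010100001111010
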